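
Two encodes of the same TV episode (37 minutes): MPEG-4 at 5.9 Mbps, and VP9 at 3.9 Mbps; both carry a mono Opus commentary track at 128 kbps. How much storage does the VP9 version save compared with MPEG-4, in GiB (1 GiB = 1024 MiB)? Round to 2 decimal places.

0.52 GiB

37 min = 2220 s
Audio: 128 kbps = 0.128 Mbps.
MPEG-4: 6.028 Mbps × 2220 s = 13382.2 Mb = 1.558 GiB.
VP9: 4.028 Mbps × 2220 s = 8942.2 Mb = 1.041 GiB.
Saving: 1.558 − 1.041 = 0.517 GiB.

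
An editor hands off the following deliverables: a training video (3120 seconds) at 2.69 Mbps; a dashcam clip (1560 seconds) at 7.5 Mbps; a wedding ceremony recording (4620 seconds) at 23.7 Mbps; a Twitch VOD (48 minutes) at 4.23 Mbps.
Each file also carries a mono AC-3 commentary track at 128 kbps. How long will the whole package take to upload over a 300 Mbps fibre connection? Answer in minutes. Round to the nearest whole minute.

8 minutes

Audio: 128 kbps = 0.128 Mbps.
training video: 2.818 Mbps × 3120 s = 8792.2 Mb
dashcam clip: 7.628 Mbps × 1560 s = 11899.7 Mb
wedding ceremony recording: 23.828 Mbps × 4620 s = 110085.4 Mb
Twitch VOD: 4.358 Mbps × 2880 s = 12551.0 Mb
Total: 143328.2 Mb = 17916.0 MB.
At 300 Mbps: 143328.2 / 300 = 478 s ≈ 7.96 minutes.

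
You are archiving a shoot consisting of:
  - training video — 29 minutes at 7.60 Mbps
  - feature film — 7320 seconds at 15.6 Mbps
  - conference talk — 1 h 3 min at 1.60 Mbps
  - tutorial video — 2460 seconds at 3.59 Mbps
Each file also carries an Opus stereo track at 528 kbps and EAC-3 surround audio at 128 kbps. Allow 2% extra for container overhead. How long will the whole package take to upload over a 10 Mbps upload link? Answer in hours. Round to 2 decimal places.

Audio total: 528 + 128 = 656 kbps = 0.656 Mbps.
training video: 8.256 Mbps × 1740 s × 1.02 = 14652.7 Mb
feature film: 16.256 Mbps × 7320 s × 1.02 = 121373.8 Mb
conference talk: 2.256 Mbps × 3780 s × 1.02 = 8698.2 Mb
tutorial video: 4.246 Mbps × 2460 s × 1.02 = 10654.1 Mb
Total: 155378.8 Mb = 19422.4 MB.
At 10 Mbps: 155378.8 / 10 = 15538 s ≈ 4.32 hours.

4.32 hours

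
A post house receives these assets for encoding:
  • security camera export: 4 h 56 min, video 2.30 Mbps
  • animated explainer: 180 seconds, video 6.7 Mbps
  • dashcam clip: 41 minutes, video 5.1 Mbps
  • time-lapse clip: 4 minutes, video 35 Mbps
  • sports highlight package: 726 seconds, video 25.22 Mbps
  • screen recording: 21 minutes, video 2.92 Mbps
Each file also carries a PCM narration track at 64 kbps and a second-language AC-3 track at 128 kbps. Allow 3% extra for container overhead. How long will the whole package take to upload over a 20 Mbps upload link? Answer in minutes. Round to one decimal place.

76.7 minutes

Audio total: 64 + 128 = 192 kbps = 0.192 Mbps.
security camera export: 2.492 Mbps × 17760 s × 1.03 = 45585.7 Mb
animated explainer: 6.892 Mbps × 180 s × 1.03 = 1277.8 Mb
dashcam clip: 5.292 Mbps × 2460 s × 1.03 = 13408.9 Mb
time-lapse clip: 35.192 Mbps × 240 s × 1.03 = 8699.5 Mb
sports highlight package: 25.412 Mbps × 726 s × 1.03 = 19002.6 Mb
screen recording: 3.112 Mbps × 1260 s × 1.03 = 4038.8 Mb
Total: 92013.1 Mb = 11501.6 MB.
At 20 Mbps: 92013.1 / 20 = 4601 s ≈ 76.7 minutes.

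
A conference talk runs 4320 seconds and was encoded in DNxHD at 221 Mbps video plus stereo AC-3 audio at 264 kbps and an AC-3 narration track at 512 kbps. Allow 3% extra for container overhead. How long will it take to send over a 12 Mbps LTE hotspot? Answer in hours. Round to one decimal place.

Audio total: 264 + 512 = 776 kbps = 0.776 Mbps.
Total bitrate: 221.776 Mbps.
File: 221.776 Mbps × 4320 s = 958072.3 Mb.
With 3% container overhead: ×1.03. → 986814.5 Mb.
At 12 Mbps: 986814.5 / 12 = 82234.5 s ≈ 22.8 hours.

22.8 hours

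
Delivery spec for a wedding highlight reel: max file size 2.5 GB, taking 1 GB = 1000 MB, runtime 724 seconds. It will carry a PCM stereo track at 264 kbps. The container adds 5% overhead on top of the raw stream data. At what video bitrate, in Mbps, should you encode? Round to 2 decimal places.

26.04 Mbps

Budget: 2.5 GB = 20000.0 Mb.
Stream payload after overhead: 20000.0 / 1.05 = 19047.6 Mb.
Total bitrate budget: 19047.6 Mb / 724 s = 26.309 Mbps.
Audio: 264 kbps = 0.264 Mbps.
Video: 26.309 − 0.264 = 26.045 Mbps.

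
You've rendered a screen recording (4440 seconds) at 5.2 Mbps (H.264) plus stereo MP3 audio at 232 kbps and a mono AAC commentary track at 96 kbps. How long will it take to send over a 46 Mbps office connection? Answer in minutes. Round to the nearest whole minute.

Audio total: 232 + 96 = 328 kbps = 0.328 Mbps.
Total bitrate: 5.528 Mbps.
File: 5.528 Mbps × 4440 s = 24544.3 Mb.
At 46 Mbps: 24544.3 / 46 = 533.6 s ≈ 8.89 minutes.

9 minutes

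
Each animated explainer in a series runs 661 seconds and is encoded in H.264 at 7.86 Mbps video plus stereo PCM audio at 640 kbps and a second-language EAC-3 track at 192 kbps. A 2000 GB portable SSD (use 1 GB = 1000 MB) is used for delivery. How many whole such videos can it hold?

Audio total: 640 + 192 = 832 kbps = 0.832 Mbps.
Total bitrate: 8.692 Mbps.
Per item: 8.692 Mbps × 661 s = 5,745 Mb = 718.2 MB.
Capacity: 2000 GB = 16,000,000 Mb; 2784.83 items → 2784 complete.

2784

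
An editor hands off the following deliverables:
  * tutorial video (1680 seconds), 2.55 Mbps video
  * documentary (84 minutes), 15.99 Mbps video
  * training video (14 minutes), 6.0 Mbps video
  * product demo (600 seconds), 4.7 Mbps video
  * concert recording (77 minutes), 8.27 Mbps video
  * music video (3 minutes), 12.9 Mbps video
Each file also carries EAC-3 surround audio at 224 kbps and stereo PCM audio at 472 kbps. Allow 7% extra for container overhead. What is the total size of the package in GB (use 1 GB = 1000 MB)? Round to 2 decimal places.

19.03 GB

Audio total: 224 + 472 = 696 kbps = 0.696 Mbps.
tutorial video: 3.246 Mbps × 1680 s × 1.07 = 5835.0 Mb
documentary: 16.686 Mbps × 5040 s × 1.07 = 89984.3 Mb
training video: 6.696 Mbps × 840 s × 1.07 = 6018.4 Mb
product demo: 5.396 Mbps × 600 s × 1.07 = 3464.2 Mb
concert recording: 8.966 Mbps × 4620 s × 1.07 = 44322.5 Mb
music video: 13.596 Mbps × 180 s × 1.07 = 2618.6 Mb
Total: 152243.0 Mb = 19030.4 MB.
= 19.03 GB.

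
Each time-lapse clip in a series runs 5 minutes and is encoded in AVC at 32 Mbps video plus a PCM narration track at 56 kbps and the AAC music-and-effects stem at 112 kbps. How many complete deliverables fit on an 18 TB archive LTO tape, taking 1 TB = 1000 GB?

5 min = 300 s
Audio total: 56 + 112 = 168 kbps = 0.168 Mbps.
Total bitrate: 32.168 Mbps.
Per item: 32.168 Mbps × 300 s = 9,650 Mb = 1,206 MB.
Capacity: 18 TB = 144,000,000 Mb; 14921.66 items → 14921 complete.

14921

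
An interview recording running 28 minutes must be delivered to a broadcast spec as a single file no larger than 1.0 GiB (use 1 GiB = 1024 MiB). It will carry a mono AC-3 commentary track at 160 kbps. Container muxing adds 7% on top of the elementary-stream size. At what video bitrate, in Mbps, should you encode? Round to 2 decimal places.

4.62 Mbps

Budget: 1.0 GiB = 8589.9 Mb.
Stream payload after overhead: 8589.9 / 1.07 = 8028.0 Mb.
28 min = 1680 s
Total bitrate budget: 8028.0 Mb / 1680 s = 4.779 Mbps.
Audio: 160 kbps = 0.160 Mbps.
Video: 4.779 − 0.160 = 4.619 Mbps.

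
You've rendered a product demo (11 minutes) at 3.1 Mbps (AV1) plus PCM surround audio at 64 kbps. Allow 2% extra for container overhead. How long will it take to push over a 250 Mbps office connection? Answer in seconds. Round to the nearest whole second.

11 min = 660 s
Audio: 64 kbps = 0.064 Mbps.
Total bitrate: 3.164 Mbps.
File: 3.164 Mbps × 660 s = 2088.2 Mb.
With 2% container overhead: ×1.02. → 2130.0 Mb.
At 250 Mbps: 2130.0 / 250 = 8.5 s ≈ 8.52 seconds.

9 seconds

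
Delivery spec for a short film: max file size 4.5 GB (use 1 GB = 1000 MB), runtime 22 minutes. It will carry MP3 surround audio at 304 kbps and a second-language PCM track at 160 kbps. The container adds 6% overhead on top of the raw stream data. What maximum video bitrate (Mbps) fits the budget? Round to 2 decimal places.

25.26 Mbps

Budget: 4.5 GB = 36000.0 Mb.
Stream payload after overhead: 36000.0 / 1.06 = 33962.3 Mb.
22 min = 1320 s
Total bitrate budget: 33962.3 Mb / 1320 s = 25.729 Mbps.
Audio total: 304 + 160 = 464 kbps = 0.464 Mbps.
Video: 25.729 − 0.464 = 25.265 Mbps.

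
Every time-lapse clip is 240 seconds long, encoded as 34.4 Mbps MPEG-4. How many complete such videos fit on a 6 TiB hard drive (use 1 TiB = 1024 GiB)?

6392

Per item: 34.400 Mbps × 240 s = 8,256 Mb = 1,032 MB.
Capacity: 6 TiB = 52,776,558 Mb; 6392.51 items → 6392 complete.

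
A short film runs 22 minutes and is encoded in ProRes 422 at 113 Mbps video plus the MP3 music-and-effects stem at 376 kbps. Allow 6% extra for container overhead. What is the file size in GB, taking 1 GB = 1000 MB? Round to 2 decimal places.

19.83 GB

22 min = 1320 s
Audio: 376 kbps = 0.376 Mbps.
Total bitrate: 113 + 0.376 = 113.376 Mbps.
Stream data: 113.376 Mbps × 1320 s = 149656.3 Mb.
With 6% container overhead: ×1.06.
158,636 Mb ÷ 8 = 19,829 MB → 19.83 GB.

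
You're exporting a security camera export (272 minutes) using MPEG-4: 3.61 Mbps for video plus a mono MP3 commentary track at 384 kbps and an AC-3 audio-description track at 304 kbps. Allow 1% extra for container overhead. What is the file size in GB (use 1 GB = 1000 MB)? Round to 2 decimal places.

272 min = 16320 s
Audio total: 384 + 304 = 688 kbps = 0.688 Mbps.
Total bitrate: 3.61 + 0.688 = 4.298 Mbps.
Stream data: 4.298 Mbps × 16320 s = 70143.4 Mb.
With 1% container overhead: ×1.01.
70,845 Mb ÷ 8 = 8,856 MB → 8.856 GB.

8.86 GB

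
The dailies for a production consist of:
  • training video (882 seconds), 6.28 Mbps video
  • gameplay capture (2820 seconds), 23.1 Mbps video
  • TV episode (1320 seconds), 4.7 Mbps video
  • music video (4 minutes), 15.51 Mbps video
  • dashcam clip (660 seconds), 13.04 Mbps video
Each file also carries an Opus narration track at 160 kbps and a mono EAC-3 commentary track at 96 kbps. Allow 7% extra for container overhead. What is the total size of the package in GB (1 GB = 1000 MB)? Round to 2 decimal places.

12.14 GB

Audio total: 160 + 96 = 256 kbps = 0.256 Mbps.
training video: 6.536 Mbps × 882 s × 1.07 = 6168.3 Mb
gameplay capture: 23.356 Mbps × 2820 s × 1.07 = 70474.4 Mb
TV episode: 4.956 Mbps × 1320 s × 1.07 = 6999.9 Mb
music video: 15.766 Mbps × 240 s × 1.07 = 4048.7 Mb
dashcam clip: 13.296 Mbps × 660 s × 1.07 = 9389.6 Mb
Total: 97080.9 Mb = 12135.1 MB.
= 12.14 GB.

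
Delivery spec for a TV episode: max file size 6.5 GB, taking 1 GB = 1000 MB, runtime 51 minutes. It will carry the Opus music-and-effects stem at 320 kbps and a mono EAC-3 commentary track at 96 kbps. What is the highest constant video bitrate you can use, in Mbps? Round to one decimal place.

16.6 Mbps

Budget: 6.5 GB = 52000.0 Mb.
51 min = 3060 s
Total bitrate budget: 52000.0 Mb / 3060 s = 16.993 Mbps.
Audio total: 320 + 96 = 416 kbps = 0.416 Mbps.
Video: 16.993 − 0.416 = 16.577 Mbps.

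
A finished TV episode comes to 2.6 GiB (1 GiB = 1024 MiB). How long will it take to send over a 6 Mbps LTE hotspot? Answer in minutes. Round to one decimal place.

62.0 minutes

File: 2.6 GiB = 22333.8 Mb.
At 6 Mbps: 22333.8 / 6 = 3722.3 s ≈ 62 minutes.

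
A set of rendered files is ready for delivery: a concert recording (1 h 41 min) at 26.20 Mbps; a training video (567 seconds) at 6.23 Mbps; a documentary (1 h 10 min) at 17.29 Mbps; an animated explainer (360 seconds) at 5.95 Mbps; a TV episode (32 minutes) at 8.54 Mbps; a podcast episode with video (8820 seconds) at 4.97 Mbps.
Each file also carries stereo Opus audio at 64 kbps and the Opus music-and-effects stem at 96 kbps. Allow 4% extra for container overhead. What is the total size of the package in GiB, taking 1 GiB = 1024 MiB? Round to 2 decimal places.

36.42 GiB

Audio total: 64 + 96 = 160 kbps = 0.160 Mbps.
concert recording: 26.360 Mbps × 6060 s × 1.04 = 166131.3 Mb
training video: 6.390 Mbps × 567 s × 1.04 = 3768.1 Mb
documentary: 17.450 Mbps × 4200 s × 1.04 = 76221.6 Mb
animated explainer: 6.110 Mbps × 360 s × 1.04 = 2287.6 Mb
TV episode: 8.700 Mbps × 1920 s × 1.04 = 17372.2 Mb
podcast episode with video: 5.130 Mbps × 8820 s × 1.04 = 47056.5 Mb
Total: 312837.1 Mb = 39104.6 MB.
= 36.42 GiB.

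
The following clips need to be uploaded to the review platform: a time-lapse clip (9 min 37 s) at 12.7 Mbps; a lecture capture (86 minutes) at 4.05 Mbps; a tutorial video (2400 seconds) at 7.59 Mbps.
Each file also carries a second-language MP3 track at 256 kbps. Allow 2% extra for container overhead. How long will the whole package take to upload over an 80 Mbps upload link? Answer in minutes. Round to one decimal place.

10.3 minutes

Audio: 256 kbps = 0.256 Mbps.
time-lapse clip: 12.956 Mbps × 577 s × 1.02 = 7625.1 Mb
lecture capture: 4.306 Mbps × 5160 s × 1.02 = 22663.3 Mb
tutorial video: 7.846 Mbps × 2400 s × 1.02 = 19207.0 Mb
Total: 49495.5 Mb = 6186.9 MB.
At 80 Mbps: 49495.5 / 80 = 619 s ≈ 10.3 minutes.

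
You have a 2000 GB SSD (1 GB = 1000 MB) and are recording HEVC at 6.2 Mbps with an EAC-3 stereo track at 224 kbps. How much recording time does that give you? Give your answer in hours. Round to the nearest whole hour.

692 hours

Audio: 224 kbps = 0.224 Mbps.
Total bitrate: 6.2 + 0.224 = 6.424 Mbps.
Capacity: 2000 GB = 16,000,000 Mb.
Recording time: 16,000,000 / 6.424 = 2,490,660 s ≈ 692 hours.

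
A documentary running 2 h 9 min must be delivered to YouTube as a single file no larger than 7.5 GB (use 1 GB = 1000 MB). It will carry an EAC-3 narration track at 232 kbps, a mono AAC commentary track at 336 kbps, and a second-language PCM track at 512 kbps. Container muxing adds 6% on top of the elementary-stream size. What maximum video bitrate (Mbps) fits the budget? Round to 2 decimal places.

Budget: 7.5 GB = 60000.0 Mb.
Stream payload after overhead: 60000.0 / 1.06 = 56603.8 Mb.
2 h 9 min = 129 min = 7740 s
Total bitrate budget: 56603.8 Mb / 7740 s = 7.313 Mbps.
Audio total: 232 + 336 + 512 = 1080 kbps = 1.080 Mbps.
Video: 7.313 − 1.080 = 6.233 Mbps.

6.23 Mbps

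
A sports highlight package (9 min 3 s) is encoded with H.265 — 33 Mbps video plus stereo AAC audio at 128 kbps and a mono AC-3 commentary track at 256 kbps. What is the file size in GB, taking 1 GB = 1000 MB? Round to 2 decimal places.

2.27 GB

9 min 3 s = 543 s
Audio total: 128 + 256 = 384 kbps = 0.384 Mbps.
Total bitrate: 33 + 0.384 = 33.384 Mbps.
Stream data: 33.384 Mbps × 543 s = 18127.5 Mb.
18,128 Mb ÷ 8 = 2,266 MB → 2.266 GB.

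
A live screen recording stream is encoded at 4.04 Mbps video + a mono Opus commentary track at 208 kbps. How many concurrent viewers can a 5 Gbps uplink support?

1177

Audio: 208 kbps = 0.208 Mbps.
Per-viewer media rate: 4.248 Mbps.
5 Gbps = 5,000 Mbps; 5,000 / 4.248 = 1177.02 → 1177 viewers.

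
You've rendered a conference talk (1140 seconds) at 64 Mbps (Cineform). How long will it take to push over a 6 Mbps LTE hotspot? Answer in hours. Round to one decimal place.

File: 64.000 Mbps × 1140 s = 72960.0 Mb.
At 6 Mbps: 72960.0 / 6 = 12160.0 s ≈ 3.38 hours.

3.4 hours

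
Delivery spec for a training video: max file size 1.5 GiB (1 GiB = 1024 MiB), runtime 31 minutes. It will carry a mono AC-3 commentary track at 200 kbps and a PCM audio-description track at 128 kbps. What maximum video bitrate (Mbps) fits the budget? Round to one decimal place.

6.6 Mbps

Budget: 1.5 GiB = 12884.9 Mb.
31 min = 1860 s
Total bitrate budget: 12884.9 Mb / 1860 s = 6.927 Mbps.
Audio total: 200 + 128 = 328 kbps = 0.328 Mbps.
Video: 6.927 − 0.328 = 6.599 Mbps.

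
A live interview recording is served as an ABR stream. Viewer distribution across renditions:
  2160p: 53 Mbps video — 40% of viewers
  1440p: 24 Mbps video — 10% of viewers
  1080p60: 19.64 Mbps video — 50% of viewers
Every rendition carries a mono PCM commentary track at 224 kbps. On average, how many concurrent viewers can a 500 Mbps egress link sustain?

Audio: 224 kbps = 0.224 Mbps.
Average per-viewer bitrate: 0.40×53.224 + 0.10×24.224 + 0.50×19.864 = 33.644 Mbps.
500 Mbps = 500.0 Mbps; 500.0 / 33.644 = 14.86 → 14.

14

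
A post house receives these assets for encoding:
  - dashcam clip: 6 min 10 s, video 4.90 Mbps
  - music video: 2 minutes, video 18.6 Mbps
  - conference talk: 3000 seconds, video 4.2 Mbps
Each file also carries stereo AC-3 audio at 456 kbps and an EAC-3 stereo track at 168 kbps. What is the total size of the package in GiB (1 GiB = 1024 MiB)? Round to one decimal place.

2.2 GiB

Audio total: 456 + 168 = 624 kbps = 0.624 Mbps.
dashcam clip: 5.524 Mbps × 370 s = 2043.9 Mb
music video: 19.224 Mbps × 120 s = 2306.9 Mb
conference talk: 4.824 Mbps × 3000 s = 14472.0 Mb
Total: 18822.8 Mb = 2352.8 MB.
= 2.191 GiB.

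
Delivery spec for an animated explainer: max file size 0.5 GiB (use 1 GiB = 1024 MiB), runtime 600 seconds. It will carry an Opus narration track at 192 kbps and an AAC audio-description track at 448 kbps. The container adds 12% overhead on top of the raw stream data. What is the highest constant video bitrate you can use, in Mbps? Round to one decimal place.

5.8 Mbps

Budget: 0.5 GiB = 4295.0 Mb.
Stream payload after overhead: 4295.0 / 1.12 = 3834.8 Mb.
Total bitrate budget: 3834.8 Mb / 600 s = 6.391 Mbps.
Audio total: 192 + 448 = 640 kbps = 0.640 Mbps.
Video: 6.391 − 0.640 = 5.751 Mbps.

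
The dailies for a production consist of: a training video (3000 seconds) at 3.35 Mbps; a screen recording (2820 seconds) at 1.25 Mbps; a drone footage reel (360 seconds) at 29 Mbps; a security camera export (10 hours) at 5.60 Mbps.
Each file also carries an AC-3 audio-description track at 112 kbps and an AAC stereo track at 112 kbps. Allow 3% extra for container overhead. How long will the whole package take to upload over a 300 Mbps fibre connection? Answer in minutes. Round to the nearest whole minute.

Audio total: 112 + 112 = 224 kbps = 0.224 Mbps.
training video: 3.574 Mbps × 3000 s × 1.03 = 11043.7 Mb
screen recording: 1.474 Mbps × 2820 s × 1.03 = 4281.4 Mb
drone footage reel: 29.224 Mbps × 360 s × 1.03 = 10836.3 Mb
security camera export: 5.824 Mbps × 36000 s × 1.03 = 215953.9 Mb
Total: 242115.2 Mb = 30264.4 MB.
At 300 Mbps: 242115.2 / 300 = 807 s ≈ 13.5 minutes.

13 minutes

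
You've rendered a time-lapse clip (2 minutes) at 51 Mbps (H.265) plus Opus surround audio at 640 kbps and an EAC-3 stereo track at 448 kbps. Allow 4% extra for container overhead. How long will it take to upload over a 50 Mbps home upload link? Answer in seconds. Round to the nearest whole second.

2 min = 120 s
Audio total: 640 + 448 = 1088 kbps = 1.088 Mbps.
Total bitrate: 52.088 Mbps.
File: 52.088 Mbps × 120 s = 6250.6 Mb.
With 4% container overhead: ×1.04. → 6500.6 Mb.
At 50 Mbps: 6500.6 / 50 = 130.0 s ≈ 130 seconds.

130 seconds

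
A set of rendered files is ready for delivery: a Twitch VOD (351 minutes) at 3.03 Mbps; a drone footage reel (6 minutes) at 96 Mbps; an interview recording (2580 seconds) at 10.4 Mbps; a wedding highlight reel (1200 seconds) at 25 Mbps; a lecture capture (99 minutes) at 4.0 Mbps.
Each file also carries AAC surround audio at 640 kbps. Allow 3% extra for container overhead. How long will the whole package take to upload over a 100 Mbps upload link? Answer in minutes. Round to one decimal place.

Audio: 640 kbps = 0.640 Mbps.
Twitch VOD: 3.670 Mbps × 21060 s × 1.03 = 79608.9 Mb
drone footage reel: 96.640 Mbps × 360 s × 1.03 = 35834.1 Mb
interview recording: 11.040 Mbps × 2580 s × 1.03 = 29337.7 Mb
wedding highlight reel: 25.640 Mbps × 1200 s × 1.03 = 31691.0 Mb
lecture capture: 4.640 Mbps × 5940 s × 1.03 = 28388.4 Mb
Total: 204860.2 Mb = 25607.5 MB.
At 100 Mbps: 204860.2 / 100 = 2049 s ≈ 34.1 minutes.

34.1 minutes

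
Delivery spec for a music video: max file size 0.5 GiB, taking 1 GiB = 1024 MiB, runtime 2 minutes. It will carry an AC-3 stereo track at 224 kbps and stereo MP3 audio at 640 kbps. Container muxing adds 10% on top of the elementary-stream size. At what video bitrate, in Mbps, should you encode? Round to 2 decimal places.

Budget: 0.5 GiB = 4295.0 Mb.
Stream payload after overhead: 4295.0 / 1.10 = 3904.5 Mb.
2 min = 120 s
Total bitrate budget: 3904.5 Mb / 120 s = 32.538 Mbps.
Audio total: 224 + 640 = 864 kbps = 0.864 Mbps.
Video: 32.538 − 0.864 = 31.674 Mbps.

31.67 Mbps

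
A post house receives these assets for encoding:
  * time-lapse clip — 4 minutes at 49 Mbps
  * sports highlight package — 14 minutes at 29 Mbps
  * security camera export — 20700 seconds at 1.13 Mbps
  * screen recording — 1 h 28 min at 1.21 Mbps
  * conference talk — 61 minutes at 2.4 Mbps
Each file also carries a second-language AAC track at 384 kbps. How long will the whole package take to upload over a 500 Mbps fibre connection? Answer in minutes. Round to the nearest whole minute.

3 minutes

Audio: 384 kbps = 0.384 Mbps.
time-lapse clip: 49.384 Mbps × 240 s = 11852.2 Mb
sports highlight package: 29.384 Mbps × 840 s = 24682.6 Mb
security camera export: 1.514 Mbps × 20700 s = 31339.8 Mb
screen recording: 1.594 Mbps × 5280 s = 8416.3 Mb
conference talk: 2.784 Mbps × 3660 s = 10189.4 Mb
Total: 86480.3 Mb = 10810.0 MB.
At 500 Mbps: 86480.3 / 500 = 173 s ≈ 2.88 minutes.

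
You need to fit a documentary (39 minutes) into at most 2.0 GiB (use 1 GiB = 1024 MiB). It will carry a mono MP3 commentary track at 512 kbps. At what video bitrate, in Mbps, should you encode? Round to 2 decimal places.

Budget: 2.0 GiB = 17179.9 Mb.
39 min = 2340 s
Total bitrate budget: 17179.9 Mb / 2340 s = 7.342 Mbps.
Audio: 512 kbps = 0.512 Mbps.
Video: 7.342 − 0.512 = 6.830 Mbps.

6.83 Mbps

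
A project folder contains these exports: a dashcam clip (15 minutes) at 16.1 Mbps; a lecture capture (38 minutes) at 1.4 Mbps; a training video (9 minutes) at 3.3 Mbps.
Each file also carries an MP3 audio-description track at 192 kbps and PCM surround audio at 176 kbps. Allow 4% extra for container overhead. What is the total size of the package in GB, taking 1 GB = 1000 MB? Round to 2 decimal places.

Audio total: 192 + 176 = 368 kbps = 0.368 Mbps.
dashcam clip: 16.468 Mbps × 900 s × 1.04 = 15414.0 Mb
lecture capture: 1.768 Mbps × 2280 s × 1.04 = 4192.3 Mb
training video: 3.668 Mbps × 540 s × 1.04 = 2059.9 Mb
Total: 21666.3 Mb = 2708.3 MB.
= 2.708 GB.

2.71 GB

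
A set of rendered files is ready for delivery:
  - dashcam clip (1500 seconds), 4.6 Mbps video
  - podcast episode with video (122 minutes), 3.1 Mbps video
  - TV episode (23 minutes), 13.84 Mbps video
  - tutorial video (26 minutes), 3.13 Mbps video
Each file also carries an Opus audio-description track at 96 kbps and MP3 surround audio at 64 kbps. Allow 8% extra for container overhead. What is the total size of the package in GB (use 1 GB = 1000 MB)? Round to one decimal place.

Audio total: 96 + 64 = 160 kbps = 0.160 Mbps.
dashcam clip: 4.760 Mbps × 1500 s × 1.08 = 7711.2 Mb
podcast episode with video: 3.260 Mbps × 7320 s × 1.08 = 25772.3 Mb
TV episode: 14.000 Mbps × 1380 s × 1.08 = 20865.6 Mb
tutorial video: 3.290 Mbps × 1560 s × 1.08 = 5543.0 Mb
Total: 59892.0 Mb = 7486.5 MB.
= 7.487 GB.

7.5 GB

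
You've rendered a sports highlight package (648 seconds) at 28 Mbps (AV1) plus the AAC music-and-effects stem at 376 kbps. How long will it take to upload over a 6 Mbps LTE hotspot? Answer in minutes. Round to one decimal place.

51.1 minutes

Audio: 376 kbps = 0.376 Mbps.
Total bitrate: 28.376 Mbps.
File: 28.376 Mbps × 648 s = 18387.6 Mb.
At 6 Mbps: 18387.6 / 6 = 3064.6 s ≈ 51.1 minutes.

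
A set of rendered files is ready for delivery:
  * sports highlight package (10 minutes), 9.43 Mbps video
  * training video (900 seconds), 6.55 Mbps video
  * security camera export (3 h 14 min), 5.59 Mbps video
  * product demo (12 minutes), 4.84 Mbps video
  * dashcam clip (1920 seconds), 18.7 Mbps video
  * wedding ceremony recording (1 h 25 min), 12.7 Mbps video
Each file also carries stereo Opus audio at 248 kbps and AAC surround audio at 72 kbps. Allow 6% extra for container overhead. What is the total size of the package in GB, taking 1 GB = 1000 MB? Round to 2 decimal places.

24.84 GB

Audio total: 248 + 72 = 320 kbps = 0.320 Mbps.
sports highlight package: 9.750 Mbps × 600 s × 1.06 = 6201.0 Mb
training video: 6.870 Mbps × 900 s × 1.06 = 6554.0 Mb
security camera export: 5.910 Mbps × 11640 s × 1.06 = 72919.9 Mb
product demo: 5.160 Mbps × 720 s × 1.06 = 3938.1 Mb
dashcam clip: 19.020 Mbps × 1920 s × 1.06 = 38709.5 Mb
wedding ceremony recording: 13.020 Mbps × 5100 s × 1.06 = 70386.1 Mb
Total: 198708.7 Mb = 24838.6 MB.
= 24.84 GB.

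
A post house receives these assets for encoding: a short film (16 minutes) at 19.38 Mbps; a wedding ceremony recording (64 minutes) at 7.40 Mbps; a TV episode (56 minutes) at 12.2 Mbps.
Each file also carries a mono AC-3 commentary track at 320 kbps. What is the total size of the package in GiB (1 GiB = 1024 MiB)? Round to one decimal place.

Audio: 320 kbps = 0.320 Mbps.
short film: 19.700 Mbps × 960 s = 18912.0 Mb
wedding ceremony recording: 7.720 Mbps × 3840 s = 29644.8 Mb
TV episode: 12.520 Mbps × 3360 s = 42067.2 Mb
Total: 90624.0 Mb = 11328.0 MB.
= 10.55 GiB.

10.6 GiB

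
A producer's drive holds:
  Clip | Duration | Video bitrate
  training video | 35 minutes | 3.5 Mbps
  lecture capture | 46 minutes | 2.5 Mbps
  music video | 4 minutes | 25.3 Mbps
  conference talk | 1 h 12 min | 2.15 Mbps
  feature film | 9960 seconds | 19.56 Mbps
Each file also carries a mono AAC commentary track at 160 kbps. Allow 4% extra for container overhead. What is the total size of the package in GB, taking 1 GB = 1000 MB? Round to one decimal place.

Audio: 160 kbps = 0.160 Mbps.
training video: 3.660 Mbps × 2100 s × 1.04 = 7993.4 Mb
lecture capture: 2.660 Mbps × 2760 s × 1.04 = 7635.3 Mb
music video: 25.460 Mbps × 240 s × 1.04 = 6354.8 Mb
conference talk: 2.310 Mbps × 4320 s × 1.04 = 10378.4 Mb
feature film: 19.720 Mbps × 9960 s × 1.04 = 204267.6 Mb
Total: 236629.5 Mb = 29578.7 MB.
= 29.58 GB.

29.6 GB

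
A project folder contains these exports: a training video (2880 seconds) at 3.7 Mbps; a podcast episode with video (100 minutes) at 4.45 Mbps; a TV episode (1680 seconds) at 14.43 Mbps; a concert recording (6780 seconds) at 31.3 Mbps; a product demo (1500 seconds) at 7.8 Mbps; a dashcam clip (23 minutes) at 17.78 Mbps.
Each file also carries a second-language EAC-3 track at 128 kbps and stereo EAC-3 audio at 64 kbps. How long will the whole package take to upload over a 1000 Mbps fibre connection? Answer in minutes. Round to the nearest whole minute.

5 minutes

Audio total: 128 + 64 = 192 kbps = 0.192 Mbps.
training video: 3.892 Mbps × 2880 s = 11209.0 Mb
podcast episode with video: 4.642 Mbps × 6000 s = 27852.0 Mb
TV episode: 14.622 Mbps × 1680 s = 24565.0 Mb
concert recording: 31.492 Mbps × 6780 s = 213515.8 Mb
product demo: 7.992 Mbps × 1500 s = 11988.0 Mb
dashcam clip: 17.972 Mbps × 1380 s = 24801.4 Mb
Total: 313931.0 Mb = 39241.4 MB.
At 1000 Mbps: 313931.0 / 1000 = 314 s ≈ 5.23 minutes.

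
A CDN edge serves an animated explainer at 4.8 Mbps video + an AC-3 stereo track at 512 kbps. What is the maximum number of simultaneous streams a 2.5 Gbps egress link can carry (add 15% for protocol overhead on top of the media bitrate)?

409

Audio: 512 kbps = 0.512 Mbps.
Per-viewer media rate: 5.312 Mbps.
On the wire with 15% overhead: 6.109 Mbps.
2.5 Gbps = 2,500 Mbps; 2,500 / 6.109 = 409.25 → 409 viewers.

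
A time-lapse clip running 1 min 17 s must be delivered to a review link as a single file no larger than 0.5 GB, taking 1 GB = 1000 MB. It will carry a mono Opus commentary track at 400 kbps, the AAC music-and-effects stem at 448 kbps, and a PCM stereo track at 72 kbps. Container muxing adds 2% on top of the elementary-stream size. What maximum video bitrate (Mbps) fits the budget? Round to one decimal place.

Budget: 0.5 GB = 4000.0 Mb.
Stream payload after overhead: 4000.0 / 1.02 = 3921.6 Mb.
1 min 17 s = 77 s
Total bitrate budget: 3921.6 Mb / 77 s = 50.929 Mbps.
Audio total: 400 + 448 + 72 = 920 kbps = 0.920 Mbps.
Video: 50.929 − 0.920 = 50.009 Mbps.

50.0 Mbps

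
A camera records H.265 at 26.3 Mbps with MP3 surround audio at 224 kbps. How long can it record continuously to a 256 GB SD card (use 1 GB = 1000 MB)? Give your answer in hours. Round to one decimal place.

Audio: 224 kbps = 0.224 Mbps.
Total bitrate: 26.3 + 0.224 = 26.524 Mbps.
Capacity: 256 GB = 2,048,000 Mb.
Recording time: 2,048,000 / 26.524 = 77,213 s ≈ 21.4 hours.

21.4 hours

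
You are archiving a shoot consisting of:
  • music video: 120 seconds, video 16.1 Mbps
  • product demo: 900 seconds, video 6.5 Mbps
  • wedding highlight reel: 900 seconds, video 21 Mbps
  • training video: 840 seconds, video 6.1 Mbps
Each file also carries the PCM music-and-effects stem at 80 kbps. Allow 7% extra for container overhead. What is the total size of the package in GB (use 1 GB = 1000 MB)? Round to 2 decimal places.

Audio: 80 kbps = 0.080 Mbps.
music video: 16.180 Mbps × 120 s × 1.07 = 2077.5 Mb
product demo: 6.580 Mbps × 900 s × 1.07 = 6336.5 Mb
wedding highlight reel: 21.080 Mbps × 900 s × 1.07 = 20300.0 Mb
training video: 6.180 Mbps × 840 s × 1.07 = 5554.6 Mb
Total: 34268.7 Mb = 4283.6 MB.
= 4.284 GB.

4.28 GB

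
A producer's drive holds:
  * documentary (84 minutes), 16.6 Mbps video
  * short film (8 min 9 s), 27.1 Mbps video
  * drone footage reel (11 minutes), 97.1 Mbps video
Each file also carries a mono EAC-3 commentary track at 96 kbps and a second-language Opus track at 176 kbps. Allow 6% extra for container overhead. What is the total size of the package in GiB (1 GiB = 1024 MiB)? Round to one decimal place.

20.1 GiB

Audio total: 96 + 176 = 272 kbps = 0.272 Mbps.
documentary: 16.872 Mbps × 5040 s × 1.06 = 90137.0 Mb
short film: 27.372 Mbps × 489 s × 1.06 = 14188.0 Mb
drone footage reel: 97.372 Mbps × 660 s × 1.06 = 68121.5 Mb
Total: 172446.4 Mb = 21555.8 MB.
= 20.08 GiB.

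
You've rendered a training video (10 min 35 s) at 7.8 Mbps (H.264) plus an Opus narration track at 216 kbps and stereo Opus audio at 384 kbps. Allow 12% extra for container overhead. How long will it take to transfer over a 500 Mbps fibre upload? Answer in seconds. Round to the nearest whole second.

12 seconds

10 min 35 s = 635 s
Audio total: 216 + 384 = 600 kbps = 0.600 Mbps.
Total bitrate: 8.400 Mbps.
File: 8.400 Mbps × 635 s = 5334.0 Mb.
With 12% container overhead: ×1.12. → 5974.1 Mb.
At 500 Mbps: 5974.1 / 500 = 11.9 s ≈ 11.9 seconds.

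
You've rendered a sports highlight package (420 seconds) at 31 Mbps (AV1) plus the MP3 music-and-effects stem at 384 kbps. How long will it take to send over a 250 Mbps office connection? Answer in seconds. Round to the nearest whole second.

Audio: 384 kbps = 0.384 Mbps.
Total bitrate: 31.384 Mbps.
File: 31.384 Mbps × 420 s = 13181.3 Mb.
At 250 Mbps: 13181.3 / 250 = 52.7 s ≈ 52.7 seconds.

53 seconds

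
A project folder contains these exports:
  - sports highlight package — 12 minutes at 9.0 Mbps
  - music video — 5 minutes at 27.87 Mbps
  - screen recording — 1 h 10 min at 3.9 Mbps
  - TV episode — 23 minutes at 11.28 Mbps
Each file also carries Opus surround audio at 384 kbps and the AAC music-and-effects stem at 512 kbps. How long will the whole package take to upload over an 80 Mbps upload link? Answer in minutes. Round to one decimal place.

11.0 minutes

Audio total: 384 + 512 = 896 kbps = 0.896 Mbps.
sports highlight package: 9.896 Mbps × 720 s = 7125.1 Mb
music video: 28.766 Mbps × 300 s = 8629.8 Mb
screen recording: 4.796 Mbps × 4200 s = 20143.2 Mb
TV episode: 12.176 Mbps × 1380 s = 16802.9 Mb
Total: 52701.0 Mb = 6587.6 MB.
At 80 Mbps: 52701.0 / 80 = 659 s ≈ 11 minutes.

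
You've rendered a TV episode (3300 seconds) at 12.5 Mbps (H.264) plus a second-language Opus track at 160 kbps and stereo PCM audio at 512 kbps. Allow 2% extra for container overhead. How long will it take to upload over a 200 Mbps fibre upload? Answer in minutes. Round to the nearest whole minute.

Audio total: 160 + 512 = 672 kbps = 0.672 Mbps.
Total bitrate: 13.172 Mbps.
File: 13.172 Mbps × 3300 s = 43467.6 Mb.
With 2% container overhead: ×1.02. → 44337.0 Mb.
At 200 Mbps: 44337.0 / 200 = 221.7 s ≈ 3.69 minutes.

4 minutes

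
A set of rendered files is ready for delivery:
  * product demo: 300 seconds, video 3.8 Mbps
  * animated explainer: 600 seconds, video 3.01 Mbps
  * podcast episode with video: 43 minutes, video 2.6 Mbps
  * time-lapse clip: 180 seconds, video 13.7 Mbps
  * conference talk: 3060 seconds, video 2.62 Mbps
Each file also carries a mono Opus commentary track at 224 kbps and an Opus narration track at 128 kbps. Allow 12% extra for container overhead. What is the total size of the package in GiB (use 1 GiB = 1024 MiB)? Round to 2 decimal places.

Audio total: 224 + 128 = 352 kbps = 0.352 Mbps.
product demo: 4.152 Mbps × 300 s × 1.12 = 1395.1 Mb
animated explainer: 3.362 Mbps × 600 s × 1.12 = 2259.3 Mb
podcast episode with video: 2.952 Mbps × 2580 s × 1.12 = 8530.1 Mb
time-lapse clip: 14.052 Mbps × 180 s × 1.12 = 2832.9 Mb
conference talk: 2.972 Mbps × 3060 s × 1.12 = 10185.6 Mb
Total: 25203.0 Mb = 3150.4 MB.
= 2.934 GiB.

2.93 GiB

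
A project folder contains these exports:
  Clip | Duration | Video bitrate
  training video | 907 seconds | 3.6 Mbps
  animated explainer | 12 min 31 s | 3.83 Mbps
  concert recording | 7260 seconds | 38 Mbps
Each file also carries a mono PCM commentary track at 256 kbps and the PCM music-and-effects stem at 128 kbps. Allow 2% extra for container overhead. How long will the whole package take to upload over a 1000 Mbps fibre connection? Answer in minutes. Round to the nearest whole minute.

Audio total: 256 + 128 = 384 kbps = 0.384 Mbps.
training video: 3.984 Mbps × 907 s × 1.02 = 3685.8 Mb
animated explainer: 4.214 Mbps × 751 s × 1.02 = 3228.0 Mb
concert recording: 38.384 Mbps × 7260 s × 1.02 = 284241.2 Mb
Total: 291155.0 Mb = 36394.4 MB.
At 1000 Mbps: 291155.0 / 1000 = 291 s ≈ 4.85 minutes.

5 minutes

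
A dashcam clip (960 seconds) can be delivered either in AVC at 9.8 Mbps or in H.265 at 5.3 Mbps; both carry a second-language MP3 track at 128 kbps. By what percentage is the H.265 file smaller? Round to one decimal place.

45.3%

Audio: 128 kbps = 0.128 Mbps.
AVC: 9.928 Mbps × 960 s = 9530.9 Mb = 1.110 GiB.
H.265: 5.428 Mbps × 960 s = 5210.9 Mb = 0.607 GiB.
Reduction: (1 − 0.607/1.110) × 100 = 45.33%.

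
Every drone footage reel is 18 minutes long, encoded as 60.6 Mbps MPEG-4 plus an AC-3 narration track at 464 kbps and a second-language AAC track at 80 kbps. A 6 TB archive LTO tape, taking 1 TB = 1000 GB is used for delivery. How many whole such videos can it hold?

18 min = 1080 s
Audio total: 464 + 80 = 544 kbps = 0.544 Mbps.
Total bitrate: 61.144 Mbps.
Per item: 61.144 Mbps × 1080 s = 66,036 Mb = 8,254 MB.
Capacity: 6 TB = 48,000,000 Mb; 726.88 items → 726 complete.

726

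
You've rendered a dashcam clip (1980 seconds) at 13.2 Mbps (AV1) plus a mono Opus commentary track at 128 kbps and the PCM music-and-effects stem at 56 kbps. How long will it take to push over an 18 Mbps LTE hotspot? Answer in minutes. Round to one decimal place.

24.5 minutes

Audio total: 128 + 56 = 184 kbps = 0.184 Mbps.
Total bitrate: 13.384 Mbps.
File: 13.384 Mbps × 1980 s = 26500.3 Mb.
At 18 Mbps: 26500.3 / 18 = 1472.2 s ≈ 24.5 minutes.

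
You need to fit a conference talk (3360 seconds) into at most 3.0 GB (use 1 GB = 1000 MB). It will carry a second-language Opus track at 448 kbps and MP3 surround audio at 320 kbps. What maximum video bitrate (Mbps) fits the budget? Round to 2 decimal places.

Budget: 3.0 GB = 24000.0 Mb.
Total bitrate budget: 24000.0 Mb / 3360 s = 7.143 Mbps.
Audio total: 448 + 320 = 768 kbps = 0.768 Mbps.
Video: 7.143 − 0.768 = 6.375 Mbps.

6.37 Mbps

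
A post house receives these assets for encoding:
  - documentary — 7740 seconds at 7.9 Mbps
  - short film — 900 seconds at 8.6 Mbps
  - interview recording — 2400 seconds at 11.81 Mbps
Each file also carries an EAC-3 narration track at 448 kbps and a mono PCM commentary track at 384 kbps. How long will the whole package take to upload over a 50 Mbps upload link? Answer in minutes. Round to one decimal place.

Audio total: 448 + 384 = 832 kbps = 0.832 Mbps.
documentary: 8.732 Mbps × 7740 s = 67585.7 Mb
short film: 9.432 Mbps × 900 s = 8488.8 Mb
interview recording: 12.642 Mbps × 2400 s = 30340.8 Mb
Total: 106415.3 Mb = 13301.9 MB.
At 50 Mbps: 106415.3 / 50 = 2128 s ≈ 35.5 minutes.

35.5 minutes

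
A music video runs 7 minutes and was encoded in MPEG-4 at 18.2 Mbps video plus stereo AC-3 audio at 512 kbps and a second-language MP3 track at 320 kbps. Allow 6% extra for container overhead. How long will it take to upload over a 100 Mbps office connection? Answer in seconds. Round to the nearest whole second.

7 min = 420 s
Audio total: 512 + 320 = 832 kbps = 0.832 Mbps.
Total bitrate: 19.032 Mbps.
File: 19.032 Mbps × 420 s = 7993.4 Mb.
With 6% container overhead: ×1.06. → 8473.0 Mb.
At 100 Mbps: 8473.0 / 100 = 84.7 s ≈ 84.7 seconds.

85 seconds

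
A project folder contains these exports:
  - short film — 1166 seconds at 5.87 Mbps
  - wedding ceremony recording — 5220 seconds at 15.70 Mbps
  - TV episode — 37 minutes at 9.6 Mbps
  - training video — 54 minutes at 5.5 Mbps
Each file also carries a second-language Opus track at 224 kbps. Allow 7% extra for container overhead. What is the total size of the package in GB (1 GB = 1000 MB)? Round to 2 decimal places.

17.47 GB

Audio: 224 kbps = 0.224 Mbps.
short film: 6.094 Mbps × 1166 s × 1.07 = 7603.0 Mb
wedding ceremony recording: 15.924 Mbps × 5220 s × 1.07 = 88941.9 Mb
TV episode: 9.824 Mbps × 2220 s × 1.07 = 23335.9 Mb
training video: 5.724 Mbps × 3240 s × 1.07 = 19844.0 Mb
Total: 139724.8 Mb = 17465.6 MB.
= 17.47 GB.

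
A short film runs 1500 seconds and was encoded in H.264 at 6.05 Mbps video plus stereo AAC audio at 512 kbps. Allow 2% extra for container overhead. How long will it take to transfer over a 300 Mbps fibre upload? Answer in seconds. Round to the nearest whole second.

33 seconds

Audio: 512 kbps = 0.512 Mbps.
Total bitrate: 6.562 Mbps.
File: 6.562 Mbps × 1500 s = 9843.0 Mb.
With 2% container overhead: ×1.02. → 10039.9 Mb.
At 300 Mbps: 10039.9 / 300 = 33.5 s ≈ 33.5 seconds.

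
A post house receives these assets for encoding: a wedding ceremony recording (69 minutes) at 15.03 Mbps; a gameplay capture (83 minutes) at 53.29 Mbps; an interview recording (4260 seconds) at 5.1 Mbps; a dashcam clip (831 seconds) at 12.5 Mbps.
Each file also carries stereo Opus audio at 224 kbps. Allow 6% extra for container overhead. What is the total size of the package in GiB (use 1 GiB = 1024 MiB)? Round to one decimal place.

44.8 GiB

Audio: 224 kbps = 0.224 Mbps.
wedding ceremony recording: 15.254 Mbps × 4140 s × 1.06 = 66940.7 Mb
gameplay capture: 53.514 Mbps × 4980 s × 1.06 = 282489.7 Mb
interview recording: 5.324 Mbps × 4260 s × 1.06 = 24041.1 Mb
dashcam clip: 12.724 Mbps × 831 s × 1.06 = 11208.1 Mb
Total: 384679.5 Mb = 48084.9 MB.
= 44.78 GiB.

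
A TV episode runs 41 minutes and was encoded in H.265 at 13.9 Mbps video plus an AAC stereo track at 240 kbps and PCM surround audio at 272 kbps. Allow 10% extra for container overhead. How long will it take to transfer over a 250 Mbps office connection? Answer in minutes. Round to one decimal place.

2.6 minutes

41 min = 2460 s
Audio total: 240 + 272 = 512 kbps = 0.512 Mbps.
Total bitrate: 14.412 Mbps.
File: 14.412 Mbps × 2460 s = 35453.5 Mb.
With 10% container overhead: ×1.10. → 38998.9 Mb.
At 250 Mbps: 38998.9 / 250 = 156.0 s ≈ 2.6 minutes.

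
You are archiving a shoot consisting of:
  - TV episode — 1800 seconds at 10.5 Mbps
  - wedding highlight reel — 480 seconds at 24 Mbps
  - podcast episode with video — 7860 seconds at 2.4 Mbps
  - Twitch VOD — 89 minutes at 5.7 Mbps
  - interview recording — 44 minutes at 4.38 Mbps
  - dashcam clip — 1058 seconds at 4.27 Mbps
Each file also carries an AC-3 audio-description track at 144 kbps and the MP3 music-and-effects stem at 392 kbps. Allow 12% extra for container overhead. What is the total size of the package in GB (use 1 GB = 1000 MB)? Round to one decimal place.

14.9 GB

Audio total: 144 + 392 = 536 kbps = 0.536 Mbps.
TV episode: 11.036 Mbps × 1800 s × 1.12 = 22248.6 Mb
wedding highlight reel: 24.536 Mbps × 480 s × 1.12 = 13190.6 Mb
podcast episode with video: 2.936 Mbps × 7860 s × 1.12 = 25846.2 Mb
Twitch VOD: 6.236 Mbps × 5340 s × 1.12 = 37296.3 Mb
interview recording: 4.916 Mbps × 2640 s × 1.12 = 14535.6 Mb
dashcam clip: 4.806 Mbps × 1058 s × 1.12 = 5694.9 Mb
Total: 118812.1 Mb = 14851.5 MB.
= 14.85 GB.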